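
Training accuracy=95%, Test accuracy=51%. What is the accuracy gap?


Gap = train_accuracy - test_accuracy
= 95 - 51
= 44%
This large gap strongly indicates overfitting.

44


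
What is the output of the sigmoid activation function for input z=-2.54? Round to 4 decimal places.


sigmoid(z) = 1 / (1 + exp(-z))
exp(-(-2.54)) = exp(2.54) = 12.6797
1 + 12.6797 = 13.6797
1 / 13.6797 = 0.0731

0.0731


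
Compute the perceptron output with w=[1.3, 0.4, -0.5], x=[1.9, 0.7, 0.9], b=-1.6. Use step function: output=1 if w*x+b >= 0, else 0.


z = w . x + b
= 1.3*1.9 + 0.4*0.7 + -0.5*0.9 + -1.6
= 2.47 + 0.28 + -0.45 + -1.6
= 2.3 + -1.6
= 0.7
Since z = 0.7 >= 0, output = 1

1


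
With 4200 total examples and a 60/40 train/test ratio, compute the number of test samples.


Train samples = 4200 * 60% = 2520
Test samples = 4200 - 2520
= 1680

1680


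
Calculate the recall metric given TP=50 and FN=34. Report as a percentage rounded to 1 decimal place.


Recall = TP / (TP + FN) * 100
= 50 / (50 + 34)
= 50 / 84
= 0.5952
= 59.5%

59.5


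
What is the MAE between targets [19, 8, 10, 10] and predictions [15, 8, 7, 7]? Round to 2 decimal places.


Absolute errors: [4, 0, 3, 3]
Sum of absolute errors = 10
MAE = 10 / 4 = 2.50

2.50


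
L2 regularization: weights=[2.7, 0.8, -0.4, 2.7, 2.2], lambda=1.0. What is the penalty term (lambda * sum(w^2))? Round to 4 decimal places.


Squaring each weight:
2.7^2 = 7.29
0.8^2 = 0.64
(-0.4)^2 = 0.16
2.7^2 = 7.29
2.2^2 = 4.84
Sum of squares = 20.22
Penalty = 1.0 * 20.22 = 20.2200

20.2200


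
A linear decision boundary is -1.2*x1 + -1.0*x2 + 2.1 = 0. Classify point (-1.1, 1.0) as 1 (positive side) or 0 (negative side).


Compute -1.2 * -1.1 + -1.0 * 1.0 + 2.1
= 1.32 + -1.0 + 2.1
= 2.42
Since 2.42 >= 0, the point is on the positive side.

1


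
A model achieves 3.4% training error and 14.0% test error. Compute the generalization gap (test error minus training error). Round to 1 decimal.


Generalization gap = test_error - train_error
= 14.0 - 3.4
= 10.6%
A large gap suggests overfitting.

10.6


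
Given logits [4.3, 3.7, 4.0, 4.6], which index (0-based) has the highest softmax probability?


Softmax is a monotonic transformation, so it preserves the argmax.
We need to find the index of the maximum logit.
Index 0: 4.3
Index 1: 3.7
Index 2: 4.0
Index 3: 4.6
Maximum logit = 4.6 at index 3

3


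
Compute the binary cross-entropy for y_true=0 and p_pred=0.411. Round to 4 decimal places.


For y=0: Loss = -log(1-p)
= -log(1 - 0.411)
= -log(0.589)
= -(-0.5293)
= 0.5293

0.5293


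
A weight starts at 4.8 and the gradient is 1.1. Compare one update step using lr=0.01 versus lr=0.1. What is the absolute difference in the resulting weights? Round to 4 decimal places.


With lr=0.01: w_new = 4.8 - 0.01 * 1.1 = 4.789
With lr=0.1: w_new = 4.8 - 0.1 * 1.1 = 4.69
Absolute difference = |4.789 - 4.69|
= 0.0990

0.0990


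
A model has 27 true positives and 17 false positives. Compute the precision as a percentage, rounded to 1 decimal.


Precision = TP / (TP + FP) * 100
= 27 / (27 + 17)
= 27 / 44
= 0.6136
= 61.4%

61.4


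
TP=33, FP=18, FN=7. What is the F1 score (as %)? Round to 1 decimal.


Precision = TP / (TP + FP) = 33 / 51 = 0.6471
Recall = TP / (TP + FN) = 33 / 40 = 0.825
F1 = 2 * P * R / (P + R)
= 2 * 0.6471 * 0.825 / (0.6471 + 0.825)
= 1.0676 / 1.4721
= 0.7253
As percentage: 72.5%

72.5


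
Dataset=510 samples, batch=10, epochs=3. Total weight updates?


Iterations per epoch = 510 / 10 = 51
Total updates = iterations_per_epoch * epochs
= 51 * 3
= 153

153


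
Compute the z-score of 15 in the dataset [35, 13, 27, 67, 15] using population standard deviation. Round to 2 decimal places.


Mean = (35 + 13 + 27 + 67 + 15) / 5 = 31.4
Variance = sum((x_i - mean)^2) / n = 381.44
Std = sqrt(381.44) = 19.5305
Z = (x - mean) / std
= (15 - 31.4) / 19.5305
= -16.4 / 19.5305
= -0.84

-0.84


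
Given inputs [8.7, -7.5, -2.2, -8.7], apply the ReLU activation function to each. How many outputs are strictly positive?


ReLU(x) = max(0, x) for each element:
ReLU(8.7) = 8.7
ReLU(-7.5) = 0
ReLU(-2.2) = 0
ReLU(-8.7) = 0
Active neurons (>0): 1

1


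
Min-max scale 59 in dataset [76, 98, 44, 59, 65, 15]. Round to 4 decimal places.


Min = 15, Max = 98
Range = 98 - 15 = 83
Scaled = (x - min) / (max - min)
= (59 - 15) / 83
= 44 / 83
= 0.5301

0.5301


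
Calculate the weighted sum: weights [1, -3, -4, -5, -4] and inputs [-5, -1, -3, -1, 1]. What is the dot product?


Element-wise products:
1 * -5 = -5
-3 * -1 = 3
-4 * -3 = 12
-5 * -1 = 5
-4 * 1 = -4
Sum = -5 + 3 + 12 + 5 + -4
= 11

11


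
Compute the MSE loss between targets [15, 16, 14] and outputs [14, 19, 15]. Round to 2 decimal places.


Differences: [1, -3, -1]
Squared errors: [1, 9, 1]
Sum of squared errors = 11
MSE = 11 / 3 = 3.67

3.67


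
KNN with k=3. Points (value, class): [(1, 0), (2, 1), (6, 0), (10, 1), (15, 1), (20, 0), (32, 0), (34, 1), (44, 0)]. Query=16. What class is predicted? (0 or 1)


Distances from query 16:
Point 15 (class 1): distance = 1
Point 20 (class 0): distance = 4
Point 10 (class 1): distance = 6
K=3 nearest neighbors: classes = [1, 0, 1]
Votes for class 1: 2 / 3
Majority vote => class 1

1


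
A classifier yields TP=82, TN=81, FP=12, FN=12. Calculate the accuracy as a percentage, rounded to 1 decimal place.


Accuracy = (TP + TN) / (TP + TN + FP + FN) * 100
= (82 + 81) / (82 + 81 + 12 + 12)
= 163 / 187
= 0.8717
= 87.2%

87.2


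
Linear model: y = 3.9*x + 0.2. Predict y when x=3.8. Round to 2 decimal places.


y = 3.9 * 3.8 + (0.2)
= 14.82 + (0.2)
= 15.02

15.02


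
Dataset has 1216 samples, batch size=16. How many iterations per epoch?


Iterations per epoch = dataset_size / batch_size
= 1216 / 16
= 76

76


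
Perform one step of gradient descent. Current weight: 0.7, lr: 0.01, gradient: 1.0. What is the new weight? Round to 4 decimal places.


w_new = w_old - lr * gradient
= 0.7 - 0.01 * 1.0
= 0.7 - (0.01)
= 0.6900

0.6900


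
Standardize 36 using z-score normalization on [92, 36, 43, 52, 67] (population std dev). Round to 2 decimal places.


Mean = (92 + 36 + 43 + 52 + 67) / 5 = 58.0
Variance = sum((x_i - mean)^2) / n = 396.4
Std = sqrt(396.4) = 19.9098
Z = (x - mean) / std
= (36 - 58.0) / 19.9098
= -22.0 / 19.9098
= -1.10

-1.10


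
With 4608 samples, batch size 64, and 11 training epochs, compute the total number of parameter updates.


Iterations per epoch = 4608 / 64 = 72
Total updates = iterations_per_epoch * epochs
= 72 * 11
= 792

792


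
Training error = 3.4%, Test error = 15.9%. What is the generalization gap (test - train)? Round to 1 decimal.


Generalization gap = test_error - train_error
= 15.9 - 3.4
= 12.5%
A large gap suggests overfitting.

12.5


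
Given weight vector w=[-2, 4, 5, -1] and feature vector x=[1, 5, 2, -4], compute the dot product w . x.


Element-wise products:
-2 * 1 = -2
4 * 5 = 20
5 * 2 = 10
-1 * -4 = 4
Sum = -2 + 20 + 10 + 4
= 32

32


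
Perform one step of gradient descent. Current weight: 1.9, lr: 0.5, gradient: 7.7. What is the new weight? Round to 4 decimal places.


w_new = w_old - lr * gradient
= 1.9 - 0.5 * 7.7
= 1.9 - (3.85)
= -1.9500

-1.9500


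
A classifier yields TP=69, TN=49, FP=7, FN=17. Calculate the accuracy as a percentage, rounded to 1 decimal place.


Accuracy = (TP + TN) / (TP + TN + FP + FN) * 100
= (69 + 49) / (69 + 49 + 7 + 17)
= 118 / 142
= 0.831
= 83.1%

83.1


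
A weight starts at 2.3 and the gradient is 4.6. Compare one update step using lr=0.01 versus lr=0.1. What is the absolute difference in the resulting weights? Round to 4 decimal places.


With lr=0.01: w_new = 2.3 - 0.01 * 4.6 = 2.254
With lr=0.1: w_new = 2.3 - 0.1 * 4.6 = 1.84
Absolute difference = |2.254 - 1.84|
= 0.4140

0.4140


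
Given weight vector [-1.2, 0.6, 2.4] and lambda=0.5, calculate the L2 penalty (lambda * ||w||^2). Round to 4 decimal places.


Squaring each weight:
(-1.2)^2 = 1.44
0.6^2 = 0.36
2.4^2 = 5.76
Sum of squares = 7.56
Penalty = 0.5 * 7.56 = 3.7800

3.7800


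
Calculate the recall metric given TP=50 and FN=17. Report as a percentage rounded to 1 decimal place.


Recall = TP / (TP + FN) * 100
= 50 / (50 + 17)
= 50 / 67
= 0.7463
= 74.6%

74.6


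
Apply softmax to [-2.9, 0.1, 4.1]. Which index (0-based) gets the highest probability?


Softmax is a monotonic transformation, so it preserves the argmax.
We need to find the index of the maximum logit.
Index 0: -2.9
Index 1: 0.1
Index 2: 4.1
Maximum logit = 4.1 at index 2

2


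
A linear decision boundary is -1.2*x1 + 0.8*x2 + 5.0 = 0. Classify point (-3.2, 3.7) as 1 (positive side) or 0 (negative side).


Compute -1.2 * -3.2 + 0.8 * 3.7 + 5.0
= 3.84 + 2.96 + 5.0
= 11.8
Since 11.8 >= 0, the point is on the positive side.

1


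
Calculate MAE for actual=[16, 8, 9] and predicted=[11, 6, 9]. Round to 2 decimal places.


Absolute errors: [5, 2, 0]
Sum of absolute errors = 7
MAE = 7 / 3 = 2.33

2.33


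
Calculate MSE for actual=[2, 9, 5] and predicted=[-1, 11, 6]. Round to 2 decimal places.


Differences: [3, -2, -1]
Squared errors: [9, 4, 1]
Sum of squared errors = 14
MSE = 14 / 3 = 4.67

4.67


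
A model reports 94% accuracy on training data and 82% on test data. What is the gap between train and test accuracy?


Gap = train_accuracy - test_accuracy
= 94 - 82
= 12%
This gap suggests the model is overfitting.

12


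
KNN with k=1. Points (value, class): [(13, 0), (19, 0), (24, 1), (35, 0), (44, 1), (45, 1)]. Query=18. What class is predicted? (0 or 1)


Distances from query 18:
Point 19 (class 0): distance = 1
K=1 nearest neighbors: classes = [0]
Votes for class 1: 0 / 1
Majority vote => class 0

0


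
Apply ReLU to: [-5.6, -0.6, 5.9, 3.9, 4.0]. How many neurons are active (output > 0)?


ReLU(x) = max(0, x) for each element:
ReLU(-5.6) = 0
ReLU(-0.6) = 0
ReLU(5.9) = 5.9
ReLU(3.9) = 3.9
ReLU(4.0) = 4.0
Active neurons (>0): 3

3


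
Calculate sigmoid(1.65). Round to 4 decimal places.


sigmoid(z) = 1 / (1 + exp(-z))
exp(-(1.65)) = exp(-1.65) = 0.192
1 + 0.192 = 1.1921
1 / 1.1921 = 0.8389

0.8389


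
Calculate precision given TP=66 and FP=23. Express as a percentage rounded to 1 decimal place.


Precision = TP / (TP + FP) * 100
= 66 / (66 + 23)
= 66 / 89
= 0.7416
= 74.2%

74.2


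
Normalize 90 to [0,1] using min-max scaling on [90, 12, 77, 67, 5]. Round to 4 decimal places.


Min = 5, Max = 90
Range = 90 - 5 = 85
Scaled = (x - min) / (max - min)
= (90 - 5) / 85
= 85 / 85
= 1.0000

1.0000


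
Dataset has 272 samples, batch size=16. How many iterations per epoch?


Iterations per epoch = dataset_size / batch_size
= 272 / 16
= 17

17


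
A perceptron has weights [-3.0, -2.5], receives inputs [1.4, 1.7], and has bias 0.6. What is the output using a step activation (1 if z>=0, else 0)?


z = w . x + b
= -3.0*1.4 + -2.5*1.7 + 0.6
= -4.2 + -4.25 + 0.6
= -8.45 + 0.6
= -7.85
Since z = -7.85 < 0, output = 0

0


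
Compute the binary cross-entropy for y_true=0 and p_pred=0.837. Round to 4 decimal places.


For y=0: Loss = -log(1-p)
= -log(1 - 0.837)
= -log(0.163)
= -(-1.814)
= 1.8140

1.8140


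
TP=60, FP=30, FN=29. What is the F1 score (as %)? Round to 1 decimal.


Precision = TP / (TP + FP) = 60 / 90 = 0.6667
Recall = TP / (TP + FN) = 60 / 89 = 0.6742
F1 = 2 * P * R / (P + R)
= 2 * 0.6667 * 0.6742 / (0.6667 + 0.6742)
= 0.8989 / 1.3408
= 0.6704
As percentage: 67.0%

67.0


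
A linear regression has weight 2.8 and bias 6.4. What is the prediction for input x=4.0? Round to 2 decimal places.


y = 2.8 * 4.0 + (6.4)
= 11.2 + (6.4)
= 17.60

17.60


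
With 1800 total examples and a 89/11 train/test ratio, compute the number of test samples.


Train samples = 1800 * 89% = 1602
Test samples = 1800 - 1602
= 198

198


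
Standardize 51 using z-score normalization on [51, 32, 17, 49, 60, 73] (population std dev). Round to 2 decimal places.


Mean = (51 + 32 + 17 + 49 + 60 + 73) / 6 = 47.0
Variance = sum((x_i - mean)^2) / n = 331.6667
Std = sqrt(331.6667) = 18.2117
Z = (x - mean) / std
= (51 - 47.0) / 18.2117
= 4.0 / 18.2117
= 0.22

0.22


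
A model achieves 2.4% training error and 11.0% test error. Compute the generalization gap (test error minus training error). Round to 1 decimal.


Generalization gap = test_error - train_error
= 11.0 - 2.4
= 8.6%
A moderate gap.

8.6


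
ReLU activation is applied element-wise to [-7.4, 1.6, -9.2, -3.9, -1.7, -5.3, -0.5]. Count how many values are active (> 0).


ReLU(x) = max(0, x) for each element:
ReLU(-7.4) = 0
ReLU(1.6) = 1.6
ReLU(-9.2) = 0
ReLU(-3.9) = 0
ReLU(-1.7) = 0
ReLU(-5.3) = 0
ReLU(-0.5) = 0
Active neurons (>0): 1

1


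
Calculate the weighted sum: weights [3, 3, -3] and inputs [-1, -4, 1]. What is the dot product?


Element-wise products:
3 * -1 = -3
3 * -4 = -12
-3 * 1 = -3
Sum = -3 + -12 + -3
= -18

-18


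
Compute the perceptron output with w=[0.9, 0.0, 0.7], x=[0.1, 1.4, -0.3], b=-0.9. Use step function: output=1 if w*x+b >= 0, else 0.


z = w . x + b
= 0.9*0.1 + 0.0*1.4 + 0.7*-0.3 + -0.9
= 0.09 + 0.0 + -0.21 + -0.9
= -0.12 + -0.9
= -1.02
Since z = -1.02 < 0, output = 0

0


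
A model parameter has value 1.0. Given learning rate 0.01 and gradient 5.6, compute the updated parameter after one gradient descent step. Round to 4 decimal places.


w_new = w_old - lr * gradient
= 1.0 - 0.01 * 5.6
= 1.0 - (0.056)
= 0.9440

0.9440


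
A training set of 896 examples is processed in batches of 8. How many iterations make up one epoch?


Iterations per epoch = dataset_size / batch_size
= 896 / 8
= 112

112


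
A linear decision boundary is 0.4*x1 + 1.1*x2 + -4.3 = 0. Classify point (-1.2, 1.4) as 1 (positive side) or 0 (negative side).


Compute 0.4 * -1.2 + 1.1 * 1.4 + -4.3
= -0.48 + 1.54 + -4.3
= -3.24
Since -3.24 < 0, the point is on the negative side.

0


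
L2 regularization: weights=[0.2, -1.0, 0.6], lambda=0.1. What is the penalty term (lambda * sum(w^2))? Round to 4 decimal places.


Squaring each weight:
0.2^2 = 0.04
(-1.0)^2 = 1.0
0.6^2 = 0.36
Sum of squares = 1.4
Penalty = 0.1 * 1.4 = 0.1400

0.1400


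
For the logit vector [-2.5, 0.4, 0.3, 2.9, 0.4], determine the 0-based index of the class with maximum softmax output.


Softmax is a monotonic transformation, so it preserves the argmax.
We need to find the index of the maximum logit.
Index 0: -2.5
Index 1: 0.4
Index 2: 0.3
Index 3: 2.9
Index 4: 0.4
Maximum logit = 2.9 at index 3

3


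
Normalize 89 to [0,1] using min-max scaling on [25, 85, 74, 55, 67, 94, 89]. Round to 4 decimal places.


Min = 25, Max = 94
Range = 94 - 25 = 69
Scaled = (x - min) / (max - min)
= (89 - 25) / 69
= 64 / 69
= 0.9275

0.9275


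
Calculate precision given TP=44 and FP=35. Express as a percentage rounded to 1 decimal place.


Precision = TP / (TP + FP) * 100
= 44 / (44 + 35)
= 44 / 79
= 0.557
= 55.7%

55.7


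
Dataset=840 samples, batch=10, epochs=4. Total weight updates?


Iterations per epoch = 840 / 10 = 84
Total updates = iterations_per_epoch * epochs
= 84 * 4
= 336

336


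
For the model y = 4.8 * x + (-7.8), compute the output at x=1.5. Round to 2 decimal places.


y = 4.8 * 1.5 + (-7.8)
= 7.2 + (-7.8)
= -0.60

-0.60


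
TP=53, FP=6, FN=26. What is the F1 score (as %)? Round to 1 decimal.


Precision = TP / (TP + FP) = 53 / 59 = 0.8983
Recall = TP / (TP + FN) = 53 / 79 = 0.6709
F1 = 2 * P * R / (P + R)
= 2 * 0.8983 * 0.6709 / (0.8983 + 0.6709)
= 1.2053 / 1.5692
= 0.7681
As percentage: 76.8%

76.8


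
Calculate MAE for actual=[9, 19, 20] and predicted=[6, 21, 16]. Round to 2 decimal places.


Absolute errors: [3, 2, 4]
Sum of absolute errors = 9
MAE = 9 / 3 = 3.00

3.00


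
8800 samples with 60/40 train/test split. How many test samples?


Train samples = 8800 * 60% = 5280
Test samples = 8800 - 5280
= 3520

3520


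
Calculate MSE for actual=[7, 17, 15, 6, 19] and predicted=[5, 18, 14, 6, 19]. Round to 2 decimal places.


Differences: [2, -1, 1, 0, 0]
Squared errors: [4, 1, 1, 0, 0]
Sum of squared errors = 6
MSE = 6 / 5 = 1.20

1.20


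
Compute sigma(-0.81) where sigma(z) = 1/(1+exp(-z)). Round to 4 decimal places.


sigmoid(z) = 1 / (1 + exp(-z))
exp(-(-0.81)) = exp(0.81) = 2.2479
1 + 2.2479 = 3.2479
1 / 3.2479 = 0.3079

0.3079


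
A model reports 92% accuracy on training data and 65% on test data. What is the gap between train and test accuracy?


Gap = train_accuracy - test_accuracy
= 92 - 65
= 27%
This large gap strongly indicates overfitting.

27


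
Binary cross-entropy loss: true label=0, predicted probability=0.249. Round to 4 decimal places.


For y=0: Loss = -log(1-p)
= -log(1 - 0.249)
= -log(0.751)
= -(-0.2863)
= 0.2863

0.2863


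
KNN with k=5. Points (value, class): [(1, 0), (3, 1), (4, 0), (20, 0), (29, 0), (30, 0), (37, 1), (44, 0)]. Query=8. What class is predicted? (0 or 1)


Distances from query 8:
Point 4 (class 0): distance = 4
Point 3 (class 1): distance = 5
Point 1 (class 0): distance = 7
Point 20 (class 0): distance = 12
Point 29 (class 0): distance = 21
K=5 nearest neighbors: classes = [0, 1, 0, 0, 0]
Votes for class 1: 1 / 5
Majority vote => class 0

0


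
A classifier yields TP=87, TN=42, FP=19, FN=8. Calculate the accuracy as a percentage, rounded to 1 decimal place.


Accuracy = (TP + TN) / (TP + TN + FP + FN) * 100
= (87 + 42) / (87 + 42 + 19 + 8)
= 129 / 156
= 0.8269
= 82.7%

82.7


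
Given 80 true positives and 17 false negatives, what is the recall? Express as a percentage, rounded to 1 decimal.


Recall = TP / (TP + FN) * 100
= 80 / (80 + 17)
= 80 / 97
= 0.8247
= 82.5%

82.5


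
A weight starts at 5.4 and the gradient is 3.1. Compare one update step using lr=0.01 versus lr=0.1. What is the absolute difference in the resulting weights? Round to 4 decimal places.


With lr=0.01: w_new = 5.4 - 0.01 * 3.1 = 5.369
With lr=0.1: w_new = 5.4 - 0.1 * 3.1 = 5.09
Absolute difference = |5.369 - 5.09|
= 0.2790

0.2790


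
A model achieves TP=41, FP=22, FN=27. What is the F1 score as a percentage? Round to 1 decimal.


Precision = TP / (TP + FP) = 41 / 63 = 0.6508
Recall = TP / (TP + FN) = 41 / 68 = 0.6029
F1 = 2 * P * R / (P + R)
= 2 * 0.6508 * 0.6029 / (0.6508 + 0.6029)
= 0.7848 / 1.2537
= 0.626
As percentage: 62.6%

62.6


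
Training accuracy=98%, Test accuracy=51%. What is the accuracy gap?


Gap = train_accuracy - test_accuracy
= 98 - 51
= 47%
This large gap strongly indicates overfitting.

47


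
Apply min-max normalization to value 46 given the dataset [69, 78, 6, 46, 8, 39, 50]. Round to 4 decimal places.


Min = 6, Max = 78
Range = 78 - 6 = 72
Scaled = (x - min) / (max - min)
= (46 - 6) / 72
= 40 / 72
= 0.5556

0.5556


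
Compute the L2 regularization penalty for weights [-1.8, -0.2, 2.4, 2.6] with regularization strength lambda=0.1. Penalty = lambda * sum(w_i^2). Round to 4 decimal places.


Squaring each weight:
(-1.8)^2 = 3.24
(-0.2)^2 = 0.04
2.4^2 = 5.76
2.6^2 = 6.76
Sum of squares = 15.8
Penalty = 0.1 * 15.8 = 1.5800

1.5800


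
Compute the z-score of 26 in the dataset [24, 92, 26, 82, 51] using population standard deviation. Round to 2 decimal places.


Mean = (24 + 92 + 26 + 82 + 51) / 5 = 55.0
Variance = sum((x_i - mean)^2) / n = 783.2
Std = sqrt(783.2) = 27.9857
Z = (x - mean) / std
= (26 - 55.0) / 27.9857
= -29.0 / 27.9857
= -1.04

-1.04


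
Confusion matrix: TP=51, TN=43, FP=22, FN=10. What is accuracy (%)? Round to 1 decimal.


Accuracy = (TP + TN) / (TP + TN + FP + FN) * 100
= (51 + 43) / (51 + 43 + 22 + 10)
= 94 / 126
= 0.746
= 74.6%

74.6


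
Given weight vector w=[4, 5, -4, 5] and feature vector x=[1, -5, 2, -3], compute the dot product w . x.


Element-wise products:
4 * 1 = 4
5 * -5 = -25
-4 * 2 = -8
5 * -3 = -15
Sum = 4 + -25 + -8 + -15
= -44

-44


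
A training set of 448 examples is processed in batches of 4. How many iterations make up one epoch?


Iterations per epoch = dataset_size / batch_size
= 448 / 4
= 112

112


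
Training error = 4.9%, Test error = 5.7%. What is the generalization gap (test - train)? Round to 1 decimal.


Generalization gap = test_error - train_error
= 5.7 - 4.9
= 0.8%
A small gap suggests good generalization.

0.8


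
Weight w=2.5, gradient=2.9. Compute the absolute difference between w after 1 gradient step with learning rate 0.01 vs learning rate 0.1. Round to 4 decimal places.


With lr=0.01: w_new = 2.5 - 0.01 * 2.9 = 2.471
With lr=0.1: w_new = 2.5 - 0.1 * 2.9 = 2.21
Absolute difference = |2.471 - 2.21|
= 0.2610

0.2610


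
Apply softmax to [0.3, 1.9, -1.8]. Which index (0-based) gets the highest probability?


Softmax is a monotonic transformation, so it preserves the argmax.
We need to find the index of the maximum logit.
Index 0: 0.3
Index 1: 1.9
Index 2: -1.8
Maximum logit = 1.9 at index 1

1


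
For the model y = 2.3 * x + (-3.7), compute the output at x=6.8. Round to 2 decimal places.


y = 2.3 * 6.8 + (-3.7)
= 15.64 + (-3.7)
= 11.94

11.94


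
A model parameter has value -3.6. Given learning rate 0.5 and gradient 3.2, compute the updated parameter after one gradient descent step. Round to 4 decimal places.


w_new = w_old - lr * gradient
= -3.6 - 0.5 * 3.2
= -3.6 - (1.6)
= -5.2000

-5.2000


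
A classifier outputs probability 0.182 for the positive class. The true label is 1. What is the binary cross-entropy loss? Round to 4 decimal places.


For y=1: Loss = -log(p)
= -log(0.182)
= -(-1.7037)
= 1.7037

1.7037


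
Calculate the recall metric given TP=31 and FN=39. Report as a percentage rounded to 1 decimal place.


Recall = TP / (TP + FN) * 100
= 31 / (31 + 39)
= 31 / 70
= 0.4429
= 44.3%

44.3


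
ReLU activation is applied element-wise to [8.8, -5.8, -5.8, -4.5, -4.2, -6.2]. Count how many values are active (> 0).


ReLU(x) = max(0, x) for each element:
ReLU(8.8) = 8.8
ReLU(-5.8) = 0
ReLU(-5.8) = 0
ReLU(-4.5) = 0
ReLU(-4.2) = 0
ReLU(-6.2) = 0
Active neurons (>0): 1

1


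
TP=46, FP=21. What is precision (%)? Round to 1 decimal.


Precision = TP / (TP + FP) * 100
= 46 / (46 + 21)
= 46 / 67
= 0.6866
= 68.7%

68.7


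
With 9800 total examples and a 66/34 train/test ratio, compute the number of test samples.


Train samples = 9800 * 66% = 6468
Test samples = 9800 - 6468
= 3332

3332


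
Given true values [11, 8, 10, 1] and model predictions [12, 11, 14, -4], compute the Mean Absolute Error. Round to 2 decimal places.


Absolute errors: [1, 3, 4, 5]
Sum of absolute errors = 13
MAE = 13 / 4 = 3.25

3.25


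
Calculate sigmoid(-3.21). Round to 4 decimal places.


sigmoid(z) = 1 / (1 + exp(-z))
exp(-(-3.21)) = exp(3.21) = 24.7791
1 + 24.7791 = 25.7791
1 / 25.7791 = 0.0388

0.0388


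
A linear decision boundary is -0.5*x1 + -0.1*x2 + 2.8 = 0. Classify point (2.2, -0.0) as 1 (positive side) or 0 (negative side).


Compute -0.5 * 2.2 + -0.1 * -0.0 + 2.8
= -1.1 + 0.0 + 2.8
= 1.7
Since 1.7 >= 0, the point is on the positive side.

1


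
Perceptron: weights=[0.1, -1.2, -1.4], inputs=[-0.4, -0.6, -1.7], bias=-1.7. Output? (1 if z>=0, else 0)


z = w . x + b
= 0.1*-0.4 + -1.2*-0.6 + -1.4*-1.7 + -1.7
= -0.04 + 0.72 + 2.38 + -1.7
= 3.06 + -1.7
= 1.36
Since z = 1.36 >= 0, output = 1

1


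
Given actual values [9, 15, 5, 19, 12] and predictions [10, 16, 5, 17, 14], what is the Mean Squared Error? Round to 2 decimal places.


Differences: [-1, -1, 0, 2, -2]
Squared errors: [1, 1, 0, 4, 4]
Sum of squared errors = 10
MSE = 10 / 5 = 2.00

2.00


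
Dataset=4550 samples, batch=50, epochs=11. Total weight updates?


Iterations per epoch = 4550 / 50 = 91
Total updates = iterations_per_epoch * epochs
= 91 * 11
= 1001

1001


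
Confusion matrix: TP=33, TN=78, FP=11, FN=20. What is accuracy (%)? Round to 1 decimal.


Accuracy = (TP + TN) / (TP + TN + FP + FN) * 100
= (33 + 78) / (33 + 78 + 11 + 20)
= 111 / 142
= 0.7817
= 78.2%

78.2


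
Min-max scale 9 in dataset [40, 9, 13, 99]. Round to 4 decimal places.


Min = 9, Max = 99
Range = 99 - 9 = 90
Scaled = (x - min) / (max - min)
= (9 - 9) / 90
= 0 / 90
= 0.0000

0.0000


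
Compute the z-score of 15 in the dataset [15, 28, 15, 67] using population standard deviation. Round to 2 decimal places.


Mean = (15 + 28 + 15 + 67) / 4 = 31.25
Variance = sum((x_i - mean)^2) / n = 454.1875
Std = sqrt(454.1875) = 21.3117
Z = (x - mean) / std
= (15 - 31.25) / 21.3117
= -16.25 / 21.3117
= -0.76

-0.76


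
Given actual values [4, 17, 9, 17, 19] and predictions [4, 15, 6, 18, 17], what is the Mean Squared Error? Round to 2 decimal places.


Differences: [0, 2, 3, -1, 2]
Squared errors: [0, 4, 9, 1, 4]
Sum of squared errors = 18
MSE = 18 / 5 = 3.60

3.60


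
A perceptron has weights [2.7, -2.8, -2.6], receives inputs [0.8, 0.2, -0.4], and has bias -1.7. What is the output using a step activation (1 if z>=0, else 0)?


z = w . x + b
= 2.7*0.8 + -2.8*0.2 + -2.6*-0.4 + -1.7
= 2.16 + -0.56 + 1.04 + -1.7
= 2.64 + -1.7
= 0.94
Since z = 0.94 >= 0, output = 1

1


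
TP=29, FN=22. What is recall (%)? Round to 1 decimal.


Recall = TP / (TP + FN) * 100
= 29 / (29 + 22)
= 29 / 51
= 0.5686
= 56.9%

56.9


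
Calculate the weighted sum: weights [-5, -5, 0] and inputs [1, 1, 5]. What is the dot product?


Element-wise products:
-5 * 1 = -5
-5 * 1 = -5
0 * 5 = 0
Sum = -5 + -5 + 0
= -10

-10


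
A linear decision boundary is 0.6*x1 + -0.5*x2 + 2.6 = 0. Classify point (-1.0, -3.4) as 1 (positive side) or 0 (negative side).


Compute 0.6 * -1.0 + -0.5 * -3.4 + 2.6
= -0.6 + 1.7 + 2.6
= 3.7
Since 3.7 >= 0, the point is on the positive side.

1


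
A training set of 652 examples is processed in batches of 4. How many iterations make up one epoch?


Iterations per epoch = dataset_size / batch_size
= 652 / 4
= 163

163


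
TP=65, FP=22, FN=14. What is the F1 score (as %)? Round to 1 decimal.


Precision = TP / (TP + FP) = 65 / 87 = 0.7471
Recall = TP / (TP + FN) = 65 / 79 = 0.8228
F1 = 2 * P * R / (P + R)
= 2 * 0.7471 * 0.8228 / (0.7471 + 0.8228)
= 1.2294 / 1.5699
= 0.7831
As percentage: 78.3%

78.3


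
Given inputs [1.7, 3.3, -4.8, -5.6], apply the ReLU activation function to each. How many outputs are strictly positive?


ReLU(x) = max(0, x) for each element:
ReLU(1.7) = 1.7
ReLU(3.3) = 3.3
ReLU(-4.8) = 0
ReLU(-5.6) = 0
Active neurons (>0): 2

2


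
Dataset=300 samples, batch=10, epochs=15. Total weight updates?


Iterations per epoch = 300 / 10 = 30
Total updates = iterations_per_epoch * epochs
= 30 * 15
= 450

450


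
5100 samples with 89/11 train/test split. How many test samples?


Train samples = 5100 * 89% = 4539
Test samples = 5100 - 4539
= 561

561


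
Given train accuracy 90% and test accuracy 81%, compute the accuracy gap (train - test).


Gap = train_accuracy - test_accuracy
= 90 - 81
= 9%
This moderate gap may indicate mild overfitting.

9


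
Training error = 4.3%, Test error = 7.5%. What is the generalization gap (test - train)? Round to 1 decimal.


Generalization gap = test_error - train_error
= 7.5 - 4.3
= 3.2%
A moderate gap.

3.2


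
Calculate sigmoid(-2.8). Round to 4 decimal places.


sigmoid(z) = 1 / (1 + exp(-z))
exp(-(-2.8)) = exp(2.8) = 16.4446
1 + 16.4446 = 17.4446
1 / 17.4446 = 0.0573

0.0573


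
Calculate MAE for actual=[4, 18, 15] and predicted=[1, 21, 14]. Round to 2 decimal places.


Absolute errors: [3, 3, 1]
Sum of absolute errors = 7
MAE = 7 / 3 = 2.33

2.33


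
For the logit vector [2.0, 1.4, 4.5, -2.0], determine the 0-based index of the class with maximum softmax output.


Softmax is a monotonic transformation, so it preserves the argmax.
We need to find the index of the maximum logit.
Index 0: 2.0
Index 1: 1.4
Index 2: 4.5
Index 3: -2.0
Maximum logit = 4.5 at index 2

2


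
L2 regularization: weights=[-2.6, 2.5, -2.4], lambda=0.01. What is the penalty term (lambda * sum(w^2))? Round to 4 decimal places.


Squaring each weight:
(-2.6)^2 = 6.76
2.5^2 = 6.25
(-2.4)^2 = 5.76
Sum of squares = 18.77
Penalty = 0.01 * 18.77 = 0.1877

0.1877


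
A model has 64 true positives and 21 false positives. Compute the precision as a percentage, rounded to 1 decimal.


Precision = TP / (TP + FP) * 100
= 64 / (64 + 21)
= 64 / 85
= 0.7529
= 75.3%

75.3


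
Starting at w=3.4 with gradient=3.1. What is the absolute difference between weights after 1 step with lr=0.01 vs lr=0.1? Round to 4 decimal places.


With lr=0.01: w_new = 3.4 - 0.01 * 3.1 = 3.369
With lr=0.1: w_new = 3.4 - 0.1 * 3.1 = 3.09
Absolute difference = |3.369 - 3.09|
= 0.2790

0.2790


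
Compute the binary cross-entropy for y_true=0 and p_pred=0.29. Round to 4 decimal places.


For y=0: Loss = -log(1-p)
= -log(1 - 0.29)
= -log(0.71)
= -(-0.3425)
= 0.3425

0.3425


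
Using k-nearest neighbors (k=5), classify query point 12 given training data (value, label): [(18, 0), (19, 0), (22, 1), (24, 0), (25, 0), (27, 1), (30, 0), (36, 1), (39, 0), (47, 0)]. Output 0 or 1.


Distances from query 12:
Point 18 (class 0): distance = 6
Point 19 (class 0): distance = 7
Point 22 (class 1): distance = 10
Point 24 (class 0): distance = 12
Point 25 (class 0): distance = 13
K=5 nearest neighbors: classes = [0, 0, 1, 0, 0]
Votes for class 1: 1 / 5
Majority vote => class 0

0


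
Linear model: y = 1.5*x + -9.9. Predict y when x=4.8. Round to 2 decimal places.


y = 1.5 * 4.8 + (-9.9)
= 7.2 + (-9.9)
= -2.70

-2.70


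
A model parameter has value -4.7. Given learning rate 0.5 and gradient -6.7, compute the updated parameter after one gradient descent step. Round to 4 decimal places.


w_new = w_old - lr * gradient
= -4.7 - 0.5 * -6.7
= -4.7 - (-3.35)
= -1.3500

-1.3500


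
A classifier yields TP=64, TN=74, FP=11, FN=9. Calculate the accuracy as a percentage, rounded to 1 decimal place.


Accuracy = (TP + TN) / (TP + TN + FP + FN) * 100
= (64 + 74) / (64 + 74 + 11 + 9)
= 138 / 158
= 0.8734
= 87.3%

87.3


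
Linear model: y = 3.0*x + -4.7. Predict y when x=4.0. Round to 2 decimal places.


y = 3.0 * 4.0 + (-4.7)
= 12.0 + (-4.7)
= 7.30

7.30


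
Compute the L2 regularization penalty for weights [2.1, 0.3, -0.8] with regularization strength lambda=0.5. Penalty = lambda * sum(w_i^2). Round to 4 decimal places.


Squaring each weight:
2.1^2 = 4.41
0.3^2 = 0.09
(-0.8)^2 = 0.64
Sum of squares = 5.14
Penalty = 0.5 * 5.14 = 2.5700

2.5700


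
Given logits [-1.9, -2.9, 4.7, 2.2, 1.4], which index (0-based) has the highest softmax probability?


Softmax is a monotonic transformation, so it preserves the argmax.
We need to find the index of the maximum logit.
Index 0: -1.9
Index 1: -2.9
Index 2: 4.7
Index 3: 2.2
Index 4: 1.4
Maximum logit = 4.7 at index 2

2


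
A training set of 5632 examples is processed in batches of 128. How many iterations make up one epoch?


Iterations per epoch = dataset_size / batch_size
= 5632 / 128
= 44

44


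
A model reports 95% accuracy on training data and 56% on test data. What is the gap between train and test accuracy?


Gap = train_accuracy - test_accuracy
= 95 - 56
= 39%
This large gap strongly indicates overfitting.

39


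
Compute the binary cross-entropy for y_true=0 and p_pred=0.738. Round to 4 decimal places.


For y=0: Loss = -log(1-p)
= -log(1 - 0.738)
= -log(0.262)
= -(-1.3394)
= 1.3394

1.3394


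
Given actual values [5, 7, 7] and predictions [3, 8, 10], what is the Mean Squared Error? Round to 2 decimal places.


Differences: [2, -1, -3]
Squared errors: [4, 1, 9]
Sum of squared errors = 14
MSE = 14 / 3 = 4.67

4.67


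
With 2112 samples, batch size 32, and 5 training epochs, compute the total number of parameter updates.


Iterations per epoch = 2112 / 32 = 66
Total updates = iterations_per_epoch * epochs
= 66 * 5
= 330

330


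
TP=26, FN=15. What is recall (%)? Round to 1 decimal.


Recall = TP / (TP + FN) * 100
= 26 / (26 + 15)
= 26 / 41
= 0.6341
= 63.4%

63.4


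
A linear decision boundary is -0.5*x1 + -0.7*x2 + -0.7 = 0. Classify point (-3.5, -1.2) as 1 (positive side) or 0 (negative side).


Compute -0.5 * -3.5 + -0.7 * -1.2 + -0.7
= 1.75 + 0.84 + -0.7
= 1.89
Since 1.89 >= 0, the point is on the positive side.

1


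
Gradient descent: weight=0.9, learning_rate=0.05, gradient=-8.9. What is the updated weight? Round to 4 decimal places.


w_new = w_old - lr * gradient
= 0.9 - 0.05 * -8.9
= 0.9 - (-0.445)
= 1.3450

1.3450


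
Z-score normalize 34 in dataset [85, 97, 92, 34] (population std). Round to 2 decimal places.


Mean = (85 + 97 + 92 + 34) / 4 = 77.0
Variance = sum((x_i - mean)^2) / n = 634.5
Std = sqrt(634.5) = 25.1893
Z = (x - mean) / std
= (34 - 77.0) / 25.1893
= -43.0 / 25.1893
= -1.71

-1.71


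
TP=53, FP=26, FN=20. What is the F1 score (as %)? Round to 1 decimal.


Precision = TP / (TP + FP) = 53 / 79 = 0.6709
Recall = TP / (TP + FN) = 53 / 73 = 0.726
F1 = 2 * P * R / (P + R)
= 2 * 0.6709 * 0.726 / (0.6709 + 0.726)
= 0.9742 / 1.3969
= 0.6974
As percentage: 69.7%

69.7


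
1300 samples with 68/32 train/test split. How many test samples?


Train samples = 1300 * 68% = 884
Test samples = 1300 - 884
= 416

416


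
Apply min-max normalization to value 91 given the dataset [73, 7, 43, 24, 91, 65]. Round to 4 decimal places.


Min = 7, Max = 91
Range = 91 - 7 = 84
Scaled = (x - min) / (max - min)
= (91 - 7) / 84
= 84 / 84
= 1.0000

1.0000


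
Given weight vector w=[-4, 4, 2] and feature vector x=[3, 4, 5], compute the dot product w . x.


Element-wise products:
-4 * 3 = -12
4 * 4 = 16
2 * 5 = 10
Sum = -12 + 16 + 10
= 14

14


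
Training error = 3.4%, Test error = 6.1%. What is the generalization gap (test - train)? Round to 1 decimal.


Generalization gap = test_error - train_error
= 6.1 - 3.4
= 2.7%
A moderate gap.

2.7


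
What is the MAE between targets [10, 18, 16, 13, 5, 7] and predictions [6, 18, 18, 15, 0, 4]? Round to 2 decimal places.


Absolute errors: [4, 0, 2, 2, 5, 3]
Sum of absolute errors = 16
MAE = 16 / 6 = 2.67

2.67


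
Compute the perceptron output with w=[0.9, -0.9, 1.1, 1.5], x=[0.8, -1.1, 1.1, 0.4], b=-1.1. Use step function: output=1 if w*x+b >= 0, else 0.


z = w . x + b
= 0.9*0.8 + -0.9*-1.1 + 1.1*1.1 + 1.5*0.4 + -1.1
= 0.72 + 0.99 + 1.21 + 0.6 + -1.1
= 3.52 + -1.1
= 2.42
Since z = 2.42 >= 0, output = 1

1


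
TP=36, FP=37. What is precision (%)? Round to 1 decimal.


Precision = TP / (TP + FP) * 100
= 36 / (36 + 37)
= 36 / 73
= 0.4932
= 49.3%

49.3


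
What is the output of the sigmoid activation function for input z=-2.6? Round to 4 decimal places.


sigmoid(z) = 1 / (1 + exp(-z))
exp(-(-2.6)) = exp(2.6) = 13.4637
1 + 13.4637 = 14.4637
1 / 14.4637 = 0.0691

0.0691


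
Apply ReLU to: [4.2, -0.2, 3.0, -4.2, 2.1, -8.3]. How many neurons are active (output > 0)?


ReLU(x) = max(0, x) for each element:
ReLU(4.2) = 4.2
ReLU(-0.2) = 0
ReLU(3.0) = 3.0
ReLU(-4.2) = 0
ReLU(2.1) = 2.1
ReLU(-8.3) = 0
Active neurons (>0): 3

3


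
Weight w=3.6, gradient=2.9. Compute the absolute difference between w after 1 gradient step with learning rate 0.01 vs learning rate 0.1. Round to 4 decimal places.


With lr=0.01: w_new = 3.6 - 0.01 * 2.9 = 3.571
With lr=0.1: w_new = 3.6 - 0.1 * 2.9 = 3.31
Absolute difference = |3.571 - 3.31|
= 0.2610

0.2610


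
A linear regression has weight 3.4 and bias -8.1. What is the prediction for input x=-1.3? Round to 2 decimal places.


y = 3.4 * -1.3 + (-8.1)
= -4.42 + (-8.1)
= -12.52

-12.52


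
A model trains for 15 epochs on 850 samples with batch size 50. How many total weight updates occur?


Iterations per epoch = 850 / 50 = 17
Total updates = iterations_per_epoch * epochs
= 17 * 15
= 255

255


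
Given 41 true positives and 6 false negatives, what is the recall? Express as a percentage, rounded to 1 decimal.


Recall = TP / (TP + FN) * 100
= 41 / (41 + 6)
= 41 / 47
= 0.8723
= 87.2%

87.2


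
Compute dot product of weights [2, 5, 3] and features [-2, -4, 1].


Element-wise products:
2 * -2 = -4
5 * -4 = -20
3 * 1 = 3
Sum = -4 + -20 + 3
= -21

-21


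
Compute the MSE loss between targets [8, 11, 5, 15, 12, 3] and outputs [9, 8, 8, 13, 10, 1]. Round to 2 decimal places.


Differences: [-1, 3, -3, 2, 2, 2]
Squared errors: [1, 9, 9, 4, 4, 4]
Sum of squared errors = 31
MSE = 31 / 6 = 5.17

5.17


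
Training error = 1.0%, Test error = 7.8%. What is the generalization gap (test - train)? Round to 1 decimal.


Generalization gap = test_error - train_error
= 7.8 - 1.0
= 6.8%
A moderate gap.

6.8


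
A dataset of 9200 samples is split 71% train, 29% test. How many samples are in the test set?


Train samples = 9200 * 71% = 6532
Test samples = 9200 - 6532
= 2668

2668


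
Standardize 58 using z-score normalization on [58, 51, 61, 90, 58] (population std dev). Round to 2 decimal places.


Mean = (58 + 51 + 61 + 90 + 58) / 5 = 63.6
Variance = sum((x_i - mean)^2) / n = 185.04
Std = sqrt(185.04) = 13.6029
Z = (x - mean) / std
= (58 - 63.6) / 13.6029
= -5.6 / 13.6029
= -0.41

-0.41


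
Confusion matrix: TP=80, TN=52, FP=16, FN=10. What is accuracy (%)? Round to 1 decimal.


Accuracy = (TP + TN) / (TP + TN + FP + FN) * 100
= (80 + 52) / (80 + 52 + 16 + 10)
= 132 / 158
= 0.8354
= 83.5%

83.5


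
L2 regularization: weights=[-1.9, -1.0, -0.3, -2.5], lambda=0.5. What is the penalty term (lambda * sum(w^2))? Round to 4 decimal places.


Squaring each weight:
(-1.9)^2 = 3.61
(-1.0)^2 = 1.0
(-0.3)^2 = 0.09
(-2.5)^2 = 6.25
Sum of squares = 10.95
Penalty = 0.5 * 10.95 = 5.4750

5.4750


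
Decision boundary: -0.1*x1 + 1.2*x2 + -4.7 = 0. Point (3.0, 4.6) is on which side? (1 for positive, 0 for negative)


Compute -0.1 * 3.0 + 1.2 * 4.6 + -4.7
= -0.3 + 5.52 + -4.7
= 0.52
Since 0.52 >= 0, the point is on the positive side.

1


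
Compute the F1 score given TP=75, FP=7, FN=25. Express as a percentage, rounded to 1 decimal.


Precision = TP / (TP + FP) = 75 / 82 = 0.9146
Recall = TP / (TP + FN) = 75 / 100 = 0.75
F1 = 2 * P * R / (P + R)
= 2 * 0.9146 * 0.75 / (0.9146 + 0.75)
= 1.372 / 1.6646
= 0.8242
As percentage: 82.4%

82.4


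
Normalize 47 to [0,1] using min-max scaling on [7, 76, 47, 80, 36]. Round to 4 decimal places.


Min = 7, Max = 80
Range = 80 - 7 = 73
Scaled = (x - min) / (max - min)
= (47 - 7) / 73
= 40 / 73
= 0.5479

0.5479


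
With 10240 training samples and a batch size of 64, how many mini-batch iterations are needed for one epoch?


Iterations per epoch = dataset_size / batch_size
= 10240 / 64
= 160

160


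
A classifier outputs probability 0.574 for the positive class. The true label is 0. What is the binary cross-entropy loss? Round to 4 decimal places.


For y=0: Loss = -log(1-p)
= -log(1 - 0.574)
= -log(0.426)
= -(-0.8533)
= 0.8533

0.8533


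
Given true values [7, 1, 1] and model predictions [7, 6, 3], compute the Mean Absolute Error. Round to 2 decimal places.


Absolute errors: [0, 5, 2]
Sum of absolute errors = 7
MAE = 7 / 3 = 2.33

2.33


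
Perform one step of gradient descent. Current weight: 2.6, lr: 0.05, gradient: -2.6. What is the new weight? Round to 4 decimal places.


w_new = w_old - lr * gradient
= 2.6 - 0.05 * -2.6
= 2.6 - (-0.13)
= 2.7300

2.7300


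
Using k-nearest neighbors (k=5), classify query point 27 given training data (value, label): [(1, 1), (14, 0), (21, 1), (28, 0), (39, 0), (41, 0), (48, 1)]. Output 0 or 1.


Distances from query 27:
Point 28 (class 0): distance = 1
Point 21 (class 1): distance = 6
Point 39 (class 0): distance = 12
Point 14 (class 0): distance = 13
Point 41 (class 0): distance = 14
K=5 nearest neighbors: classes = [0, 1, 0, 0, 0]
Votes for class 1: 1 / 5
Majority vote => class 0

0
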